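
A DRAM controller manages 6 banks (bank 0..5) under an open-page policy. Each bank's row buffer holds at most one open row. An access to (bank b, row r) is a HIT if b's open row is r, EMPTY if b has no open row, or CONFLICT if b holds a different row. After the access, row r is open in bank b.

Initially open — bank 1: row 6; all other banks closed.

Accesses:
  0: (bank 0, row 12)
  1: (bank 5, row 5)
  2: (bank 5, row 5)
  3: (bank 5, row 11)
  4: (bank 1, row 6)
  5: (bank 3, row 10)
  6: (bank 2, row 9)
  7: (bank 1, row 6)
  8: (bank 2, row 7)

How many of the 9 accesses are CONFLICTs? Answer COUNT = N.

COUNT = 2

0: bank 0 row 12 — prev None → EMPTY
1: bank 5 row 5 — prev None → EMPTY
2: bank 5 row 5 — prev 5 → HIT
3: bank 5 row 11 — prev 5 → CONFLICT
4: bank 1 row 6 — prev 6 → HIT
5: bank 3 row 10 — prev None → EMPTY
6: bank 2 row 9 — prev None → EMPTY
7: bank 1 row 6 — prev 6 → HIT
8: bank 2 row 7 — prev 9 → CONFLICT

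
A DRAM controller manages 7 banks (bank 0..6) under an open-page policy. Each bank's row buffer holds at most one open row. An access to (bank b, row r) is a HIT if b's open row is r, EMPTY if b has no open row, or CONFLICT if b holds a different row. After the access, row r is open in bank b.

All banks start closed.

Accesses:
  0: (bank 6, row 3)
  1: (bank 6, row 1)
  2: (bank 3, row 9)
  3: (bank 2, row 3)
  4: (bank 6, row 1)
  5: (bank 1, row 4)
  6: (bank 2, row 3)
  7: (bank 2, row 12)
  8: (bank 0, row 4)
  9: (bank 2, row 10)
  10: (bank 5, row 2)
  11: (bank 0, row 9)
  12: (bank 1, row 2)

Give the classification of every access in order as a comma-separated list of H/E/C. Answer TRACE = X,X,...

TRACE = E,C,E,E,H,E,H,C,E,C,E,C,C

step 0: bank6 None->3 [EMPTY]
step 1: bank6 3->1 [CONFLICT]
step 2: bank3 None->9 [EMPTY]
step 3: bank2 None->3 [EMPTY]
step 4: bank6 1->1 [HIT]
step 5: bank1 None->4 [EMPTY]
step 6: bank2 3->3 [HIT]
step 7: bank2 3->12 [CONFLICT]
step 8: bank0 None->4 [EMPTY]
step 9: bank2 12->10 [CONFLICT]
step 10: bank5 None->2 [EMPTY]
step 11: bank0 4->9 [CONFLICT]
step 12: bank1 4->2 [CONFLICT]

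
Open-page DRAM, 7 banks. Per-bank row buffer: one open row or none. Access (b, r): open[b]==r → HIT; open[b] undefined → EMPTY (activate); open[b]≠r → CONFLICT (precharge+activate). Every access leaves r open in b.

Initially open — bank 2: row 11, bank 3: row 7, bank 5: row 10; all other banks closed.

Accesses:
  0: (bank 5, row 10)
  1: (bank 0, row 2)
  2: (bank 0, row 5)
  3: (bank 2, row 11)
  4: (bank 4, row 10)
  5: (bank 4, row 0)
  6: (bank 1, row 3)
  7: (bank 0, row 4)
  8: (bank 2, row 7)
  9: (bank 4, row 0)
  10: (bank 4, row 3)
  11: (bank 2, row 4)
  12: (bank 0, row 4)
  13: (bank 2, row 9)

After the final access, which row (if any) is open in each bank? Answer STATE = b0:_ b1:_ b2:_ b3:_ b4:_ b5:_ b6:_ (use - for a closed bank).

STATE = b0:4 b1:3 b2:9 b3:7 b4:3 b5:10 b6:-

step 0: bank5 10->10 [HIT]
step 1: bank0 None->2 [EMPTY]
step 2: bank0 2->5 [CONFLICT]
step 3: bank2 11->11 [HIT]
step 4: bank4 None->10 [EMPTY]
step 5: bank4 10->0 [CONFLICT]
step 6: bank1 None->3 [EMPTY]
step 7: bank0 5->4 [CONFLICT]
step 8: bank2 11->7 [CONFLICT]
step 9: bank4 0->0 [HIT]
step 10: bank4 0->3 [CONFLICT]
step 11: bank2 7->4 [CONFLICT]
step 12: bank0 4->4 [HIT]
step 13: bank2 4->9 [CONFLICT]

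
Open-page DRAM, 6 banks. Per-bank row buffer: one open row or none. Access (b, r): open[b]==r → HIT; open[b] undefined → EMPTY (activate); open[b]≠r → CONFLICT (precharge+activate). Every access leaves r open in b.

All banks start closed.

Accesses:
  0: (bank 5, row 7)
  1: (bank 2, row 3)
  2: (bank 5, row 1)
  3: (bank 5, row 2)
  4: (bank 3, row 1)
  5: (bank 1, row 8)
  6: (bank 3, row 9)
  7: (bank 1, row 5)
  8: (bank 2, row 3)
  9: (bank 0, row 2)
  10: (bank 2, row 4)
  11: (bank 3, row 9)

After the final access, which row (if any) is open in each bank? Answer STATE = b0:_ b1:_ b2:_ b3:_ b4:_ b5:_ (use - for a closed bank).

STATE = b0:2 b1:5 b2:4 b3:9 b4:- b5:2

step 0: bank5 None->7 [EMPTY]
step 1: bank2 None->3 [EMPTY]
step 2: bank5 7->1 [CONFLICT]
step 3: bank5 1->2 [CONFLICT]
step 4: bank3 None->1 [EMPTY]
step 5: bank1 None->8 [EMPTY]
step 6: bank3 1->9 [CONFLICT]
step 7: bank1 8->5 [CONFLICT]
step 8: bank2 3->3 [HIT]
step 9: bank0 None->2 [EMPTY]
step 10: bank2 3->4 [CONFLICT]
step 11: bank3 9->9 [HIT]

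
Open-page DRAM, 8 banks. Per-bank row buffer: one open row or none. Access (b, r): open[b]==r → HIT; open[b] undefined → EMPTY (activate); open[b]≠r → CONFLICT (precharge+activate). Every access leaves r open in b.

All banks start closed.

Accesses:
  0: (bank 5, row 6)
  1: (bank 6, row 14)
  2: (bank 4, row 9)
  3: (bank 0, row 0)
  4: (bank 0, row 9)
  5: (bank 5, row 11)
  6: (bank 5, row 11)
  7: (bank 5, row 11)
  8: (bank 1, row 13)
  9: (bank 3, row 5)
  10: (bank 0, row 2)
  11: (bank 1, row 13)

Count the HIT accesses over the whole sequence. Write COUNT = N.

COUNT = 3

0: bank 5 row 6 — prev None → EMPTY
1: bank 6 row 14 — prev None → EMPTY
2: bank 4 row 9 — prev None → EMPTY
3: bank 0 row 0 — prev None → EMPTY
4: bank 0 row 9 — prev 0 → CONFLICT
5: bank 5 row 11 — prev 6 → CONFLICT
6: bank 5 row 11 — prev 11 → HIT
7: bank 5 row 11 — prev 11 → HIT
8: bank 1 row 13 — prev None → EMPTY
9: bank 3 row 5 — prev None → EMPTY
10: bank 0 row 2 — prev 9 → CONFLICT
11: bank 1 row 13 — prev 13 → HIT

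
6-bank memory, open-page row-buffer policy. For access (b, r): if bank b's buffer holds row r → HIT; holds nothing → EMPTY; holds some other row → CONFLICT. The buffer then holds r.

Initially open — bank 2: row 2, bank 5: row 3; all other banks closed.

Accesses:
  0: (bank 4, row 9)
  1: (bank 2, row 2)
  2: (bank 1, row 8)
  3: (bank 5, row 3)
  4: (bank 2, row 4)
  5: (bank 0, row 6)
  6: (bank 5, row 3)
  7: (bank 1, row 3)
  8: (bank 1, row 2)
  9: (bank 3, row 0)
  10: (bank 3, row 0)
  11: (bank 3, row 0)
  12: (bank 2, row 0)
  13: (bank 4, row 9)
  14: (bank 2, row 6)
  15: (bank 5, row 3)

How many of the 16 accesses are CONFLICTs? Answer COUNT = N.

COUNT = 5

#0 (4,9) E
#1 (2,2) H  (was 2)
#2 (1,8) E
#3 (5,3) H  (was 3)
#4 (2,4) C  (was 2)
#5 (0,6) E
#6 (5,3) H  (was 3)
#7 (1,3) C  (was 8)
#8 (1,2) C  (was 3)
#9 (3,0) E
#10 (3,0) H  (was 0)
#11 (3,0) H  (was 0)
#12 (2,0) C  (was 4)
#13 (4,9) H  (was 9)
#14 (2,6) C  (was 0)
#15 (5,3) H  (was 3)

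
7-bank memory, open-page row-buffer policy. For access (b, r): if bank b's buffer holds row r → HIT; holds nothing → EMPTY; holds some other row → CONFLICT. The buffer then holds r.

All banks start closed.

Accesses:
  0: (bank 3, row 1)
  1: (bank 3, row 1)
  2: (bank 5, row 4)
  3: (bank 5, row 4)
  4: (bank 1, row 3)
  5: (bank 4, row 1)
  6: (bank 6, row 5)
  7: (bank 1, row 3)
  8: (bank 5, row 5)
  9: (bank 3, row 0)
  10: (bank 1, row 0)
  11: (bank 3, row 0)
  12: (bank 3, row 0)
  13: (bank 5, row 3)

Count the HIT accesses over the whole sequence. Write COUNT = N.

#0 (3,1) E
#1 (3,1) H  (was 1)
#2 (5,4) E
#3 (5,4) H  (was 4)
#4 (1,3) E
#5 (4,1) E
#6 (6,5) E
#7 (1,3) H  (was 3)
#8 (5,5) C  (was 4)
#9 (3,0) C  (was 1)
#10 (1,0) C  (was 3)
#11 (3,0) H  (was 0)
#12 (3,0) H  (was 0)
#13 (5,3) C  (was 5)

COUNT = 5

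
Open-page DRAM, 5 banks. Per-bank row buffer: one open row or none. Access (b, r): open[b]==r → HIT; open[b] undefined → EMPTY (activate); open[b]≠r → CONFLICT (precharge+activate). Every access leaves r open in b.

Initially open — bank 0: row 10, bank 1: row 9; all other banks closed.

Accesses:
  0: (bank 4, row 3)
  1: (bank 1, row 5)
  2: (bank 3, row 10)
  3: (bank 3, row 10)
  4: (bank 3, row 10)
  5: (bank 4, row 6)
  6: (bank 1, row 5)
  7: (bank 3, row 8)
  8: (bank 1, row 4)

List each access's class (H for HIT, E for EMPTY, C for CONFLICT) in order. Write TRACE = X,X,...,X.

0: bank 4 row 3 — prev None → EMPTY
1: bank 1 row 5 — prev 9 → CONFLICT
2: bank 3 row 10 — prev None → EMPTY
3: bank 3 row 10 — prev 10 → HIT
4: bank 3 row 10 — prev 10 → HIT
5: bank 4 row 6 — prev 3 → CONFLICT
6: bank 1 row 5 — prev 5 → HIT
7: bank 3 row 8 — prev 10 → CONFLICT
8: bank 1 row 4 — prev 5 → CONFLICT

TRACE = E,C,E,H,H,C,H,C,C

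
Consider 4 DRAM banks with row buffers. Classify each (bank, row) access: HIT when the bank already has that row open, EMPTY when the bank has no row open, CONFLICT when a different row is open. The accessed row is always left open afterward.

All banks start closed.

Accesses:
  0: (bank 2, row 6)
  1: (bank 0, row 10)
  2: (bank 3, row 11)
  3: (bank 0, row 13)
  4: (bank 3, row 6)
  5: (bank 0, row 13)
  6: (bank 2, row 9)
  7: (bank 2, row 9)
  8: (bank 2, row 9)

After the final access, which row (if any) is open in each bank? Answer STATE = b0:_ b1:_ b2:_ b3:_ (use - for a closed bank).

STATE = b0:13 b1:- b2:9 b3:6

  [0] b2 r6: no row ⇒ E
  [1] b0 r10: no row ⇒ E
  [2] b3 r11: no row ⇒ E
  [3] b0 r13: had r10 ⇒ C
  [4] b3 r6: had r11 ⇒ C
  [5] b0 r13: had r13 ⇒ H
  [6] b2 r9: had r6 ⇒ C
  [7] b2 r9: had r9 ⇒ H
  [8] b2 r9: had r9 ⇒ H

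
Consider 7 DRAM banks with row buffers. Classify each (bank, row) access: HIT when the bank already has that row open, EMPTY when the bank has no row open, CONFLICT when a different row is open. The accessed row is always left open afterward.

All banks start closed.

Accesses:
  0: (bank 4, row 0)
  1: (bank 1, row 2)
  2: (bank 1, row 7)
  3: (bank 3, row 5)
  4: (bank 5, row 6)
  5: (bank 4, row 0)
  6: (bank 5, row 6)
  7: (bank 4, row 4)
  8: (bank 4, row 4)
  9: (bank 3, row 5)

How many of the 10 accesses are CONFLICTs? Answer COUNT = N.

COUNT = 2

  [0] b4 r0: no row ⇒ E
  [1] b1 r2: no row ⇒ E
  [2] b1 r7: had r2 ⇒ C
  [3] b3 r5: no row ⇒ E
  [4] b5 r6: no row ⇒ E
  [5] b4 r0: had r0 ⇒ H
  [6] b5 r6: had r6 ⇒ H
  [7] b4 r4: had r0 ⇒ C
  [8] b4 r4: had r4 ⇒ H
  [9] b3 r5: had r5 ⇒ H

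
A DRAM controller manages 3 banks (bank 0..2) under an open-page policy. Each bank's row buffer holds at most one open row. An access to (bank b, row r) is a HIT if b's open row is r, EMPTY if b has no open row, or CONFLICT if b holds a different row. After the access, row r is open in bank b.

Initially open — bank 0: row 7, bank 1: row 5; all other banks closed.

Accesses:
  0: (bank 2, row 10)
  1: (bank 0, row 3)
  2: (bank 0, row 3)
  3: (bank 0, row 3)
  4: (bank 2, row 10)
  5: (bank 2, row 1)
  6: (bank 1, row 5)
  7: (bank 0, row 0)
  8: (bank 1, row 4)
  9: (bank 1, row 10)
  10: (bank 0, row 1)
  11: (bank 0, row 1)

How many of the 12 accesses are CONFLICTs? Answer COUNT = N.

COUNT = 6

step 0: bank2 None->10 [EMPTY]
step 1: bank0 7->3 [CONFLICT]
step 2: bank0 3->3 [HIT]
step 3: bank0 3->3 [HIT]
step 4: bank2 10->10 [HIT]
step 5: bank2 10->1 [CONFLICT]
step 6: bank1 5->5 [HIT]
step 7: bank0 3->0 [CONFLICT]
step 8: bank1 5->4 [CONFLICT]
step 9: bank1 4->10 [CONFLICT]
step 10: bank0 0->1 [CONFLICT]
step 11: bank0 1->1 [HIT]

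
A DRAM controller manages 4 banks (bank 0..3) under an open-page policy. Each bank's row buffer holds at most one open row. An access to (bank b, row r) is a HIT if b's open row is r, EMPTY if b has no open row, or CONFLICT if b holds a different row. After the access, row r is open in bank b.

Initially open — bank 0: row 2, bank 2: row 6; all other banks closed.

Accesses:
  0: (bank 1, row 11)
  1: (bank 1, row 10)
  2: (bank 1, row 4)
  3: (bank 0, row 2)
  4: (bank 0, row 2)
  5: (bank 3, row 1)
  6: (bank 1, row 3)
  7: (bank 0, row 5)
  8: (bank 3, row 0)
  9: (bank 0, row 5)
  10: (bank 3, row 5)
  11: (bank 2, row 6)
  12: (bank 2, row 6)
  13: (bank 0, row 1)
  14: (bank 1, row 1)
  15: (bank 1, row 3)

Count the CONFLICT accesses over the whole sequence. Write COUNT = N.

0: bank 1 row 11 — prev None → EMPTY
1: bank 1 row 10 — prev 11 → CONFLICT
2: bank 1 row 4 — prev 10 → CONFLICT
3: bank 0 row 2 — prev 2 → HIT
4: bank 0 row 2 — prev 2 → HIT
5: bank 3 row 1 — prev None → EMPTY
6: bank 1 row 3 — prev 4 → CONFLICT
7: bank 0 row 5 — prev 2 → CONFLICT
8: bank 3 row 0 — prev 1 → CONFLICT
9: bank 0 row 5 — prev 5 → HIT
10: bank 3 row 5 — prev 0 → CONFLICT
11: bank 2 row 6 — prev 6 → HIT
12: bank 2 row 6 — prev 6 → HIT
13: bank 0 row 1 — prev 5 → CONFLICT
14: bank 1 row 1 — prev 3 → CONFLICT
15: bank 1 row 3 — prev 1 → CONFLICT

COUNT = 9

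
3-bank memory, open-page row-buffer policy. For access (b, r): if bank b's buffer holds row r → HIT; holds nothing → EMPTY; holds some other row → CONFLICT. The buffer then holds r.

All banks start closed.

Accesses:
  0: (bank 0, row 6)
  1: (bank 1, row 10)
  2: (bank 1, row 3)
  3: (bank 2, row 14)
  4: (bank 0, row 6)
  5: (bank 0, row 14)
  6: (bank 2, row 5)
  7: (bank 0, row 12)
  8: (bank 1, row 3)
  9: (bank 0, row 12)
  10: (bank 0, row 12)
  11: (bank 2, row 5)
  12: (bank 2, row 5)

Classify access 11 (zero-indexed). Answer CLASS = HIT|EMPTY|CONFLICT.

CLASS = HIT

  [0] b0 r6: no row ⇒ E
  [1] b1 r10: no row ⇒ E
  [2] b1 r3: had r10 ⇒ C
  [3] b2 r14: no row ⇒ E
  [4] b0 r6: had r6 ⇒ H
  [5] b0 r14: had r6 ⇒ C
  [6] b2 r5: had r14 ⇒ C
  [7] b0 r12: had r14 ⇒ C
  [8] b1 r3: had r3 ⇒ H
  [9] b0 r12: had r12 ⇒ H
  [10] b0 r12: had r12 ⇒ H
  [11] b2 r5: had r5 ⇒ H
  [12] b2 r5: had r5 ⇒ H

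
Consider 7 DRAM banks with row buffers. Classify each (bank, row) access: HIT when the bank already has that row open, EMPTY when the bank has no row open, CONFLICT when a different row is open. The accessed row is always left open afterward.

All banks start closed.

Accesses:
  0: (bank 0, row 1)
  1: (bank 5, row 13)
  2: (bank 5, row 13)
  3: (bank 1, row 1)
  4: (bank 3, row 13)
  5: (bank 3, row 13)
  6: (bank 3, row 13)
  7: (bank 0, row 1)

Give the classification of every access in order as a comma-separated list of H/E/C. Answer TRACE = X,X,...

TRACE = E,E,H,E,E,H,H,H

#0 (0,1) E
#1 (5,13) E
#2 (5,13) H  (was 13)
#3 (1,1) E
#4 (3,13) E
#5 (3,13) H  (was 13)
#6 (3,13) H  (was 13)
#7 (0,1) H  (was 1)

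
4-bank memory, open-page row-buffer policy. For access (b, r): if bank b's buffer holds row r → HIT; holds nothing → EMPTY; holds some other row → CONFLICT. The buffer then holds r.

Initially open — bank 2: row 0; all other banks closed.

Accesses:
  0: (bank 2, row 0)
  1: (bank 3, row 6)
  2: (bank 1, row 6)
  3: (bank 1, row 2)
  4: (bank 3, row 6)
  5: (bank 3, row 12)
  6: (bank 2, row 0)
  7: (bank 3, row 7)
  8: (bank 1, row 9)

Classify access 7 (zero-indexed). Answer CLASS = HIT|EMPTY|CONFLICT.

0: bank 2 row 0 — prev 0 → HIT
1: bank 3 row 6 — prev None → EMPTY
2: bank 1 row 6 — prev None → EMPTY
3: bank 1 row 2 — prev 6 → CONFLICT
4: bank 3 row 6 — prev 6 → HIT
5: bank 3 row 12 — prev 6 → CONFLICT
6: bank 2 row 0 — prev 0 → HIT
7: bank 3 row 7 — prev 12 → CONFLICT
8: bank 1 row 9 — prev 2 → CONFLICT

CLASS = CONFLICT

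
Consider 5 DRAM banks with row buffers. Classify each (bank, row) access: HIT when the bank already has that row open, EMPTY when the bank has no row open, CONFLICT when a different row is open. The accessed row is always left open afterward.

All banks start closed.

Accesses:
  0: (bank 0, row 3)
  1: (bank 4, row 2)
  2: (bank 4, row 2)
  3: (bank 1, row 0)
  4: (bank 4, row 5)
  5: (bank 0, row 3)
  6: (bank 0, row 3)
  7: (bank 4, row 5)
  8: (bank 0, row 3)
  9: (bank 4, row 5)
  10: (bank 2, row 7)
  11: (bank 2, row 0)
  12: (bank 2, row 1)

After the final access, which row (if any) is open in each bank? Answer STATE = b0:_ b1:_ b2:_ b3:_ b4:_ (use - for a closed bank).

0: bank 0 row 3 — prev None → EMPTY
1: bank 4 row 2 — prev None → EMPTY
2: bank 4 row 2 — prev 2 → HIT
3: bank 1 row 0 — prev None → EMPTY
4: bank 4 row 5 — prev 2 → CONFLICT
5: bank 0 row 3 — prev 3 → HIT
6: bank 0 row 3 — prev 3 → HIT
7: bank 4 row 5 — prev 5 → HIT
8: bank 0 row 3 — prev 3 → HIT
9: bank 4 row 5 — prev 5 → HIT
10: bank 2 row 7 — prev None → EMPTY
11: bank 2 row 0 — prev 7 → CONFLICT
12: bank 2 row 1 — prev 0 → CONFLICT

STATE = b0:3 b1:0 b2:1 b3:- b4:5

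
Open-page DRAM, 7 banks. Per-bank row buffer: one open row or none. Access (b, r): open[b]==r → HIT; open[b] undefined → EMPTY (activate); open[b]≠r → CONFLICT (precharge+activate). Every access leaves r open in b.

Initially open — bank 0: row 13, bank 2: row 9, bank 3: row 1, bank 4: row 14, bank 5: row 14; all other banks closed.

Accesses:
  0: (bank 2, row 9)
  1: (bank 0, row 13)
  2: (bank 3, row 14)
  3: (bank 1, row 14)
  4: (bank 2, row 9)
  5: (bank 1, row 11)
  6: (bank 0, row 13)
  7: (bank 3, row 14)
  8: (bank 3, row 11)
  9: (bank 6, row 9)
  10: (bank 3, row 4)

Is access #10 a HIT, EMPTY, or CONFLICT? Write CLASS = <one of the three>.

step 0: bank2 9->9 [HIT]
step 1: bank0 13->13 [HIT]
step 2: bank3 1->14 [CONFLICT]
step 3: bank1 None->14 [EMPTY]
step 4: bank2 9->9 [HIT]
step 5: bank1 14->11 [CONFLICT]
step 6: bank0 13->13 [HIT]
step 7: bank3 14->14 [HIT]
step 8: bank3 14->11 [CONFLICT]
step 9: bank6 None->9 [EMPTY]
step 10: bank3 11->4 [CONFLICT]

CLASS = CONFLICT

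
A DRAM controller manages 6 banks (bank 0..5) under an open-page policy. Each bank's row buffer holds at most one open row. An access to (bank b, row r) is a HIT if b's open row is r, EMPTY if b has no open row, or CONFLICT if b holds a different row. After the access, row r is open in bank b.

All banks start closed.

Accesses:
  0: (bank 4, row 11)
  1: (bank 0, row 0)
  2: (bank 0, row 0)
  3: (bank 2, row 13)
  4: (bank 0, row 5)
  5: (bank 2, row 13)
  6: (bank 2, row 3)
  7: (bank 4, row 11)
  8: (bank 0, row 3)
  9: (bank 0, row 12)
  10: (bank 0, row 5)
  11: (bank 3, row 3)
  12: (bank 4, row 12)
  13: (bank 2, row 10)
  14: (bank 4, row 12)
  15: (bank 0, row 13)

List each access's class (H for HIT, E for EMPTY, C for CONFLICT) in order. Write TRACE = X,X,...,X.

  [0] b4 r11: no row ⇒ E
  [1] b0 r0: no row ⇒ E
  [2] b0 r0: had r0 ⇒ H
  [3] b2 r13: no row ⇒ E
  [4] b0 r5: had r0 ⇒ C
  [5] b2 r13: had r13 ⇒ H
  [6] b2 r3: had r13 ⇒ C
  [7] b4 r11: had r11 ⇒ H
  [8] b0 r3: had r5 ⇒ C
  [9] b0 r12: had r3 ⇒ C
  [10] b0 r5: had r12 ⇒ C
  [11] b3 r3: no row ⇒ E
  [12] b4 r12: had r11 ⇒ C
  [13] b2 r10: had r3 ⇒ C
  [14] b4 r12: had r12 ⇒ H
  [15] b0 r13: had r5 ⇒ C

TRACE = E,E,H,E,C,H,C,H,C,C,C,E,C,C,H,C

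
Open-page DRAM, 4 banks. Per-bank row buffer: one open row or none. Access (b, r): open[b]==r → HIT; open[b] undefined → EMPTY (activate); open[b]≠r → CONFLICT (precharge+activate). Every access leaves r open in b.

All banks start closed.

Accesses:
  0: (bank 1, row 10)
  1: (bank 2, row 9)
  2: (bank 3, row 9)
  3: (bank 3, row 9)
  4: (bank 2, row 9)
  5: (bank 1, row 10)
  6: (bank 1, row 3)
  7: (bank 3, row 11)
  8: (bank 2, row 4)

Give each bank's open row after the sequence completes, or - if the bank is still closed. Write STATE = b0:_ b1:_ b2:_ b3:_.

#0 (1,10) E
#1 (2,9) E
#2 (3,9) E
#3 (3,9) H  (was 9)
#4 (2,9) H  (was 9)
#5 (1,10) H  (was 10)
#6 (1,3) C  (was 10)
#7 (3,11) C  (was 9)
#8 (2,4) C  (was 9)

STATE = b0:- b1:3 b2:4 b3:11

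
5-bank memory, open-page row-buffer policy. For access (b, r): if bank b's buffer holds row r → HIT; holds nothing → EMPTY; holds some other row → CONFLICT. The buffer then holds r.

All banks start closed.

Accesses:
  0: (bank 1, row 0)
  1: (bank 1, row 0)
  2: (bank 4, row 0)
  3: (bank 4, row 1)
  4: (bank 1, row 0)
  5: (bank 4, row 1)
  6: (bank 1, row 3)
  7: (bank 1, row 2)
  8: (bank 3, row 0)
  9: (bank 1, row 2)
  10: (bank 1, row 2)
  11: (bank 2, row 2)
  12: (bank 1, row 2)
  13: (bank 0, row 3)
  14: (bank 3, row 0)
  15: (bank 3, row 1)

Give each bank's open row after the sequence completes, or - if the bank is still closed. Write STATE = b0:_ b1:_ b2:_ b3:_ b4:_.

STATE = b0:3 b1:2 b2:2 b3:1 b4:1

step 0: bank1 None->0 [EMPTY]
step 1: bank1 0->0 [HIT]
step 2: bank4 None->0 [EMPTY]
step 3: bank4 0->1 [CONFLICT]
step 4: bank1 0->0 [HIT]
step 5: bank4 1->1 [HIT]
step 6: bank1 0->3 [CONFLICT]
step 7: bank1 3->2 [CONFLICT]
step 8: bank3 None->0 [EMPTY]
step 9: bank1 2->2 [HIT]
step 10: bank1 2->2 [HIT]
step 11: bank2 None->2 [EMPTY]
step 12: bank1 2->2 [HIT]
step 13: bank0 None->3 [EMPTY]
step 14: bank3 0->0 [HIT]
step 15: bank3 0->1 [CONFLICT]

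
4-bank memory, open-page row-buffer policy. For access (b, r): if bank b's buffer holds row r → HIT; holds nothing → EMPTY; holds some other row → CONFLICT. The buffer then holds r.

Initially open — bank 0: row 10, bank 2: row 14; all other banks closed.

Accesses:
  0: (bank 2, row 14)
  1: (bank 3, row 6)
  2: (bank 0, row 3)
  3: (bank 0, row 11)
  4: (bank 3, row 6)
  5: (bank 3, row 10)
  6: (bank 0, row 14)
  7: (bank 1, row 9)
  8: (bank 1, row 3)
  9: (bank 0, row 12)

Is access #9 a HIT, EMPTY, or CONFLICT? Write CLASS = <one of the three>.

CLASS = CONFLICT

#0 (2,14) H  (was 14)
#1 (3,6) E
#2 (0,3) C  (was 10)
#3 (0,11) C  (was 3)
#4 (3,6) H  (was 6)
#5 (3,10) C  (was 6)
#6 (0,14) C  (was 11)
#7 (1,9) E
#8 (1,3) C  (was 9)
#9 (0,12) C  (was 14)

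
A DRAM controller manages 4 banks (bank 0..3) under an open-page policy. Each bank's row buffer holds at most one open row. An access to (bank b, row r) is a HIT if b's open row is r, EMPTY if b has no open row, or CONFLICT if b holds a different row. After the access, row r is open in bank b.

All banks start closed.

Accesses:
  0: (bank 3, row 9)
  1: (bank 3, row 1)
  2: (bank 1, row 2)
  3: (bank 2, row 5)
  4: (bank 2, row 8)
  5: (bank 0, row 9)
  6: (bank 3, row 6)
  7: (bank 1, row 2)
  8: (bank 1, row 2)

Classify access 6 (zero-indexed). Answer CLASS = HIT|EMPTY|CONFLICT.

CLASS = CONFLICT

0: bank 3 row 9 — prev None → EMPTY
1: bank 3 row 1 — prev 9 → CONFLICT
2: bank 1 row 2 — prev None → EMPTY
3: bank 2 row 5 — prev None → EMPTY
4: bank 2 row 8 — prev 5 → CONFLICT
5: bank 0 row 9 — prev None → EMPTY
6: bank 3 row 6 — prev 1 → CONFLICT
7: bank 1 row 2 — prev 2 → HIT
8: bank 1 row 2 — prev 2 → HIT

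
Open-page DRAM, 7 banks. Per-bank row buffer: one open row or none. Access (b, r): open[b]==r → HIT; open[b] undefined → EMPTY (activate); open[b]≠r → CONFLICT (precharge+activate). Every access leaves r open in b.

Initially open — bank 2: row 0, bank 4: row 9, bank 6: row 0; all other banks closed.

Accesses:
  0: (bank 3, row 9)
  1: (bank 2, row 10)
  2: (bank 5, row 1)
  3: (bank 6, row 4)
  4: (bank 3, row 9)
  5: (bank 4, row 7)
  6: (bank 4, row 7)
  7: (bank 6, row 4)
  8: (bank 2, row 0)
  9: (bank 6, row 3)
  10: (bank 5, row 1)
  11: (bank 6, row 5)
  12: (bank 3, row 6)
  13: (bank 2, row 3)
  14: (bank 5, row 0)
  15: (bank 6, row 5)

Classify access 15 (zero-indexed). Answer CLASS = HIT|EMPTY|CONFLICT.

CLASS = HIT

step 0: bank3 None->9 [EMPTY]
step 1: bank2 0->10 [CONFLICT]
step 2: bank5 None->1 [EMPTY]
step 3: bank6 0->4 [CONFLICT]
step 4: bank3 9->9 [HIT]
step 5: bank4 9->7 [CONFLICT]
step 6: bank4 7->7 [HIT]
step 7: bank6 4->4 [HIT]
step 8: bank2 10->0 [CONFLICT]
step 9: bank6 4->3 [CONFLICT]
step 10: bank5 1->1 [HIT]
step 11: bank6 3->5 [CONFLICT]
step 12: bank3 9->6 [CONFLICT]
step 13: bank2 0->3 [CONFLICT]
step 14: bank5 1->0 [CONFLICT]
step 15: bank6 5->5 [HIT]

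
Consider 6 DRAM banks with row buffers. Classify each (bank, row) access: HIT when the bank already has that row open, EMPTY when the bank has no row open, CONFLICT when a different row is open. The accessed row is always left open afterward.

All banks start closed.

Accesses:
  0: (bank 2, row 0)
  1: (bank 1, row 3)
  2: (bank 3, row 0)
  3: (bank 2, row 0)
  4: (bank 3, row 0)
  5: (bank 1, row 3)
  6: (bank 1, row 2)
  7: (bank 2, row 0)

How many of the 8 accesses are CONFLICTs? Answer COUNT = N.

COUNT = 1

0: bank 2 row 0 — prev None → EMPTY
1: bank 1 row 3 — prev None → EMPTY
2: bank 3 row 0 — prev None → EMPTY
3: bank 2 row 0 — prev 0 → HIT
4: bank 3 row 0 — prev 0 → HIT
5: bank 1 row 3 — prev 3 → HIT
6: bank 1 row 2 — prev 3 → CONFLICT
7: bank 2 row 0 — prev 0 → HIT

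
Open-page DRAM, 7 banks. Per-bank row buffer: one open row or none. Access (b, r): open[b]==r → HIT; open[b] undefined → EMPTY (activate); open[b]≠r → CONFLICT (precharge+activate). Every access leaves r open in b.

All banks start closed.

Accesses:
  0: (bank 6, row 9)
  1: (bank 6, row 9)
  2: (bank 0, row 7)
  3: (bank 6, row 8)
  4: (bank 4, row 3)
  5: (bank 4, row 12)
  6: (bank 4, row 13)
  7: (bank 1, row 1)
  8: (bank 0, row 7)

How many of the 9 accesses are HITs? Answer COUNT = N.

#0 (6,9) E
#1 (6,9) H  (was 9)
#2 (0,7) E
#3 (6,8) C  (was 9)
#4 (4,3) E
#5 (4,12) C  (was 3)
#6 (4,13) C  (was 12)
#7 (1,1) E
#8 (0,7) H  (was 7)

COUNT = 2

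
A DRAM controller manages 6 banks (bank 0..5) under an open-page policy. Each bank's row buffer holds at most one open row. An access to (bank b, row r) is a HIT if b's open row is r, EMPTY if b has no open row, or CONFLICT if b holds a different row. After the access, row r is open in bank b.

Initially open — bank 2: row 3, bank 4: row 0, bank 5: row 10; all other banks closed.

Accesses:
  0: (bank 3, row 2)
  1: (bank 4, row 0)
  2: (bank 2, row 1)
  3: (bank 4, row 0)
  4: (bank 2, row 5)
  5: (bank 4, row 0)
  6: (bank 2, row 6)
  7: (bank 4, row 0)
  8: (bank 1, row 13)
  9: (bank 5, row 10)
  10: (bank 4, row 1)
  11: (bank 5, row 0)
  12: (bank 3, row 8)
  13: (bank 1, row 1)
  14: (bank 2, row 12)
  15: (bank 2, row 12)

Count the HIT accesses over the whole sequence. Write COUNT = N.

COUNT = 6

step 0: bank3 None->2 [EMPTY]
step 1: bank4 0->0 [HIT]
step 2: bank2 3->1 [CONFLICT]
step 3: bank4 0->0 [HIT]
step 4: bank2 1->5 [CONFLICT]
step 5: bank4 0->0 [HIT]
step 6: bank2 5->6 [CONFLICT]
step 7: bank4 0->0 [HIT]
step 8: bank1 None->13 [EMPTY]
step 9: bank5 10->10 [HIT]
step 10: bank4 0->1 [CONFLICT]
step 11: bank5 10->0 [CONFLICT]
step 12: bank3 2->8 [CONFLICT]
step 13: bank1 13->1 [CONFLICT]
step 14: bank2 6->12 [CONFLICT]
step 15: bank2 12->12 [HIT]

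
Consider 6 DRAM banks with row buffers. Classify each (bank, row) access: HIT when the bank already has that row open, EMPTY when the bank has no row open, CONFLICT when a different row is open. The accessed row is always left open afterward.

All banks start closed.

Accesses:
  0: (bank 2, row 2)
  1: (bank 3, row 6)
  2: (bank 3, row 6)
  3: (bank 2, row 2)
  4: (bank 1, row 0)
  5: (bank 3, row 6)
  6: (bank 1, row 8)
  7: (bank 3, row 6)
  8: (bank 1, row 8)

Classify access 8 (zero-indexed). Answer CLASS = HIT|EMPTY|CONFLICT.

CLASS = HIT

#0 (2,2) E
#1 (3,6) E
#2 (3,6) H  (was 6)
#3 (2,2) H  (was 2)
#4 (1,0) E
#5 (3,6) H  (was 6)
#6 (1,8) C  (was 0)
#7 (3,6) H  (was 6)
#8 (1,8) H  (was 8)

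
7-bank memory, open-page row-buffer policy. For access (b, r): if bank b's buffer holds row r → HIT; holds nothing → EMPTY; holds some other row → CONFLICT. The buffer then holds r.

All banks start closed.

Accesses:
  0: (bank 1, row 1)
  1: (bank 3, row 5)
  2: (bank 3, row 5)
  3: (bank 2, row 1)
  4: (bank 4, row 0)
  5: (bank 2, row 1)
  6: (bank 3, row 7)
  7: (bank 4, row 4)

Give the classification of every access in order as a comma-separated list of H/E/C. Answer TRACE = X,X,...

#0 (1,1) E
#1 (3,5) E
#2 (3,5) H  (was 5)
#3 (2,1) E
#4 (4,0) E
#5 (2,1) H  (was 1)
#6 (3,7) C  (was 5)
#7 (4,4) C  (was 0)

TRACE = E,E,H,E,E,H,C,C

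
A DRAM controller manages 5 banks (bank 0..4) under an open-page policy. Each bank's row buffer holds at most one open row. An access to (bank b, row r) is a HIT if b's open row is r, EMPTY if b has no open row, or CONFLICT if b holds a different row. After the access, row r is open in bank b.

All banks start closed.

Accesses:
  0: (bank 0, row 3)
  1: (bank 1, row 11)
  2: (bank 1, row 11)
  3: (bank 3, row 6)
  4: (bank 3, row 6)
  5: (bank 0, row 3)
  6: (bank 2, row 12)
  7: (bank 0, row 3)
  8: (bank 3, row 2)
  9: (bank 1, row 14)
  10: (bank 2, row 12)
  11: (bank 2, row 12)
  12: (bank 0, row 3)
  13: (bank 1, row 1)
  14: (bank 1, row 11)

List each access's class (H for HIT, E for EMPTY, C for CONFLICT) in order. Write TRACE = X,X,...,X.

TRACE = E,E,H,E,H,H,E,H,C,C,H,H,H,C,C

  [0] b0 r3: no row ⇒ E
  [1] b1 r11: no row ⇒ E
  [2] b1 r11: had r11 ⇒ H
  [3] b3 r6: no row ⇒ E
  [4] b3 r6: had r6 ⇒ H
  [5] b0 r3: had r3 ⇒ H
  [6] b2 r12: no row ⇒ E
  [7] b0 r3: had r3 ⇒ H
  [8] b3 r2: had r6 ⇒ C
  [9] b1 r14: had r11 ⇒ C
  [10] b2 r12: had r12 ⇒ H
  [11] b2 r12: had r12 ⇒ H
  [12] b0 r3: had r3 ⇒ H
  [13] b1 r1: had r14 ⇒ C
  [14] b1 r11: had r1 ⇒ C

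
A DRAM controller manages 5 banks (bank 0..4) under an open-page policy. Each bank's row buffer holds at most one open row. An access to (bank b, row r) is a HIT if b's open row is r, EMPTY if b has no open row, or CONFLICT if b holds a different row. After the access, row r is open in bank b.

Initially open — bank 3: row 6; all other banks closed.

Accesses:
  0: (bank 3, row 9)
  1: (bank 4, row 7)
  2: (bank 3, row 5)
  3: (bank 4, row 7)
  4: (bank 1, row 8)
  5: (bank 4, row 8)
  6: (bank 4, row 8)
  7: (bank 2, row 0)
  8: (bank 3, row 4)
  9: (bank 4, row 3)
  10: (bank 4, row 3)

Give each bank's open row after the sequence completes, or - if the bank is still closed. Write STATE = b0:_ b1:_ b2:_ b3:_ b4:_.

#0 (3,9) C  (was 6)
#1 (4,7) E
#2 (3,5) C  (was 9)
#3 (4,7) H  (was 7)
#4 (1,8) E
#5 (4,8) C  (was 7)
#6 (4,8) H  (was 8)
#7 (2,0) E
#8 (3,4) C  (was 5)
#9 (4,3) C  (was 8)
#10 (4,3) H  (was 3)

STATE = b0:- b1:8 b2:0 b3:4 b4:3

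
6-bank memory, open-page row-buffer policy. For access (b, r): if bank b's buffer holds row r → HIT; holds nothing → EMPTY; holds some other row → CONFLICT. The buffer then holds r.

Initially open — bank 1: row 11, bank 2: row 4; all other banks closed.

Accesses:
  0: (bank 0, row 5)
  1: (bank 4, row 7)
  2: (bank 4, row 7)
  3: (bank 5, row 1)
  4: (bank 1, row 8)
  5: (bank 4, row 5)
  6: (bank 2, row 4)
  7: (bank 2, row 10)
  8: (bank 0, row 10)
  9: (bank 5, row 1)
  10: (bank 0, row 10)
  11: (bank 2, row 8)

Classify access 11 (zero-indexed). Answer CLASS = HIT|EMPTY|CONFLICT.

CLASS = CONFLICT

step 0: bank0 None->5 [EMPTY]
step 1: bank4 None->7 [EMPTY]
step 2: bank4 7->7 [HIT]
step 3: bank5 None->1 [EMPTY]
step 4: bank1 11->8 [CONFLICT]
step 5: bank4 7->5 [CONFLICT]
step 6: bank2 4->4 [HIT]
step 7: bank2 4->10 [CONFLICT]
step 8: bank0 5->10 [CONFLICT]
step 9: bank5 1->1 [HIT]
step 10: bank0 10->10 [HIT]
step 11: bank2 10->8 [CONFLICT]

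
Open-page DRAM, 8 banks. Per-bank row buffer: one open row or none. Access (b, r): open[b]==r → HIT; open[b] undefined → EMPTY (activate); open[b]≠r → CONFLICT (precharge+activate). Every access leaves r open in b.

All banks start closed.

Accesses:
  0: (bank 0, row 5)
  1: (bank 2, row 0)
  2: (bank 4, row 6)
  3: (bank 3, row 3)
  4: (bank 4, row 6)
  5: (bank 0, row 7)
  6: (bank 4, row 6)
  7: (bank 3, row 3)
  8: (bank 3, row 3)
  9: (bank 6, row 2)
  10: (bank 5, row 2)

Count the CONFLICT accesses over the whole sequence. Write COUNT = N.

COUNT = 1

  [0] b0 r5: no row ⇒ E
  [1] b2 r0: no row ⇒ E
  [2] b4 r6: no row ⇒ E
  [3] b3 r3: no row ⇒ E
  [4] b4 r6: had r6 ⇒ H
  [5] b0 r7: had r5 ⇒ C
  [6] b4 r6: had r6 ⇒ H
  [7] b3 r3: had r3 ⇒ H
  [8] b3 r3: had r3 ⇒ H
  [9] b6 r2: no row ⇒ E
  [10] b5 r2: no row ⇒ E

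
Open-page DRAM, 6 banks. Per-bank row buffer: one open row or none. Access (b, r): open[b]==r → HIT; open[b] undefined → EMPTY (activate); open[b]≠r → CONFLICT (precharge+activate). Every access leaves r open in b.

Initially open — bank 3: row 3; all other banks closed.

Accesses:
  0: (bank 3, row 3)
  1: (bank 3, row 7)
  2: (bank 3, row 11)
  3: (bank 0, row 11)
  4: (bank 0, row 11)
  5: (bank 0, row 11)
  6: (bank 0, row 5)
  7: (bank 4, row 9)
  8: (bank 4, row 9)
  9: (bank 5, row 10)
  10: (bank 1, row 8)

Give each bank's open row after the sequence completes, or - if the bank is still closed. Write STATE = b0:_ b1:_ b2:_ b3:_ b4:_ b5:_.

STATE = b0:5 b1:8 b2:- b3:11 b4:9 b5:10

step 0: bank3 3->3 [HIT]
step 1: bank3 3->7 [CONFLICT]
step 2: bank3 7->11 [CONFLICT]
step 3: bank0 None->11 [EMPTY]
step 4: bank0 11->11 [HIT]
step 5: bank0 11->11 [HIT]
step 6: bank0 11->5 [CONFLICT]
step 7: bank4 None->9 [EMPTY]
step 8: bank4 9->9 [HIT]
step 9: bank5 None->10 [EMPTY]
step 10: bank1 None->8 [EMPTY]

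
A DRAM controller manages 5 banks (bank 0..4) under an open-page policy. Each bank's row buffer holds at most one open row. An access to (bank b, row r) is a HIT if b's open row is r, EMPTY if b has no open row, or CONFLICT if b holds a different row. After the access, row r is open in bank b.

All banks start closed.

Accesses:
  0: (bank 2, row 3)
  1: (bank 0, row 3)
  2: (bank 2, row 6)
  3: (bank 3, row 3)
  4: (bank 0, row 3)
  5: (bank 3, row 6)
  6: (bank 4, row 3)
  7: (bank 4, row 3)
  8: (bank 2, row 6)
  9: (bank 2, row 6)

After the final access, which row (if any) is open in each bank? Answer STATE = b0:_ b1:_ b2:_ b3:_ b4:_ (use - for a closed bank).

STATE = b0:3 b1:- b2:6 b3:6 b4:3

  [0] b2 r3: no row ⇒ E
  [1] b0 r3: no row ⇒ E
  [2] b2 r6: had r3 ⇒ C
  [3] b3 r3: no row ⇒ E
  [4] b0 r3: had r3 ⇒ H
  [5] b3 r6: had r3 ⇒ C
  [6] b4 r3: no row ⇒ E
  [7] b4 r3: had r3 ⇒ H
  [8] b2 r6: had r6 ⇒ H
  [9] b2 r6: had r6 ⇒ H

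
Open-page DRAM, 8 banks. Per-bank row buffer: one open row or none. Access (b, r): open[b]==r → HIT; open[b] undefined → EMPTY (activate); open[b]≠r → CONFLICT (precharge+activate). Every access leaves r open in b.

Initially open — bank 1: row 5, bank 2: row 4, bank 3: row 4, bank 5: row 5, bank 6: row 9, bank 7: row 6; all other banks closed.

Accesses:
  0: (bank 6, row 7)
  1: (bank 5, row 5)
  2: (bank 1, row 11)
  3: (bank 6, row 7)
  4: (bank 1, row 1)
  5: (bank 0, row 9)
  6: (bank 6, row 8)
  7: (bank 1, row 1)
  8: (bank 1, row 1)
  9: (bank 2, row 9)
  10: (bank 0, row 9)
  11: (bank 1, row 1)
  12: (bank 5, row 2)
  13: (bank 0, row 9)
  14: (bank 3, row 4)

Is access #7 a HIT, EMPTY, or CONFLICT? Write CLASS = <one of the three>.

CLASS = HIT

step 0: bank6 9->7 [CONFLICT]
step 1: bank5 5->5 [HIT]
step 2: bank1 5->11 [CONFLICT]
step 3: bank6 7->7 [HIT]
step 4: bank1 11->1 [CONFLICT]
step 5: bank0 None->9 [EMPTY]
step 6: bank6 7->8 [CONFLICT]
step 7: bank1 1->1 [HIT]
step 8: bank1 1->1 [HIT]
step 9: bank2 4->9 [CONFLICT]
step 10: bank0 9->9 [HIT]
step 11: bank1 1->1 [HIT]
step 12: bank5 5->2 [CONFLICT]
step 13: bank0 9->9 [HIT]
step 14: bank3 4->4 [HIT]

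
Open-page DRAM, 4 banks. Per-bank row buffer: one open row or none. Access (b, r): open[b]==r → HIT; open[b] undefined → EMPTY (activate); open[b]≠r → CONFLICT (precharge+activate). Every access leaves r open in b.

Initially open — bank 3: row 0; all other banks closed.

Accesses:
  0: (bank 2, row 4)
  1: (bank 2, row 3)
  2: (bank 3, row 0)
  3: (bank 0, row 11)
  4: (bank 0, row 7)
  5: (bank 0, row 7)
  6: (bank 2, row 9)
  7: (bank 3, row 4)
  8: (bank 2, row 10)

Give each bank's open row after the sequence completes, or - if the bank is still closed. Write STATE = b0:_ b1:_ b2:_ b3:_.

STATE = b0:7 b1:- b2:10 b3:4

#0 (2,4) E
#1 (2,3) C  (was 4)
#2 (3,0) H  (was 0)
#3 (0,11) E
#4 (0,7) C  (was 11)
#5 (0,7) H  (was 7)
#6 (2,9) C  (was 3)
#7 (3,4) C  (was 0)
#8 (2,10) C  (was 9)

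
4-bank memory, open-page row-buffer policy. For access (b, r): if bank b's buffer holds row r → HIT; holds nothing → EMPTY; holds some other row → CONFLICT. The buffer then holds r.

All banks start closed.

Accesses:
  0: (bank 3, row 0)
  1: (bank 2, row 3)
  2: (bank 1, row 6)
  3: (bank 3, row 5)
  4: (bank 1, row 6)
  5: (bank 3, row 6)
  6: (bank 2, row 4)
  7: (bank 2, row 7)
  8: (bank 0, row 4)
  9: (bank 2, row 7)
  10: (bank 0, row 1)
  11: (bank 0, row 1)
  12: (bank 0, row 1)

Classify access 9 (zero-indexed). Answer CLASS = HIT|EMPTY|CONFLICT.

0: bank 3 row 0 — prev None → EMPTY
1: bank 2 row 3 — prev None → EMPTY
2: bank 1 row 6 — prev None → EMPTY
3: bank 3 row 5 — prev 0 → CONFLICT
4: bank 1 row 6 — prev 6 → HIT
5: bank 3 row 6 — prev 5 → CONFLICT
6: bank 2 row 4 — prev 3 → CONFLICT
7: bank 2 row 7 — prev 4 → CONFLICT
8: bank 0 row 4 — prev None → EMPTY
9: bank 2 row 7 — prev 7 → HIT
10: bank 0 row 1 — prev 4 → CONFLICT
11: bank 0 row 1 — prev 1 → HIT
12: bank 0 row 1 — prev 1 → HIT

CLASS = HIT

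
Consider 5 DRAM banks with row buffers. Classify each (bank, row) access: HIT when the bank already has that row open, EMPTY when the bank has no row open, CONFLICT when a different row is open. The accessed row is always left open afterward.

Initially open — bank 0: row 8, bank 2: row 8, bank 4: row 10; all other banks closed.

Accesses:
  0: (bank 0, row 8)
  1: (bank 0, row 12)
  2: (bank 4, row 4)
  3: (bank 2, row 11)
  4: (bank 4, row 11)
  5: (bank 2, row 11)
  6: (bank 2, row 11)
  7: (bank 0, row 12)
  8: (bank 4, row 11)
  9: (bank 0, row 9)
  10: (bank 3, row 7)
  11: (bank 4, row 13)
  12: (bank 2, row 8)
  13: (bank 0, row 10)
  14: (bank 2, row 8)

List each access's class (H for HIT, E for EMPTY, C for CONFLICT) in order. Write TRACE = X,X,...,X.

TRACE = H,C,C,C,C,H,H,H,H,C,E,C,C,C,H

step 0: bank0 8->8 [HIT]
step 1: bank0 8->12 [CONFLICT]
step 2: bank4 10->4 [CONFLICT]
step 3: bank2 8->11 [CONFLICT]
step 4: bank4 4->11 [CONFLICT]
step 5: bank2 11->11 [HIT]
step 6: bank2 11->11 [HIT]
step 7: bank0 12->12 [HIT]
step 8: bank4 11->11 [HIT]
step 9: bank0 12->9 [CONFLICT]
step 10: bank3 None->7 [EMPTY]
step 11: bank4 11->13 [CONFLICT]
step 12: bank2 11->8 [CONFLICT]
step 13: bank0 9->10 [CONFLICT]
step 14: bank2 8->8 [HIT]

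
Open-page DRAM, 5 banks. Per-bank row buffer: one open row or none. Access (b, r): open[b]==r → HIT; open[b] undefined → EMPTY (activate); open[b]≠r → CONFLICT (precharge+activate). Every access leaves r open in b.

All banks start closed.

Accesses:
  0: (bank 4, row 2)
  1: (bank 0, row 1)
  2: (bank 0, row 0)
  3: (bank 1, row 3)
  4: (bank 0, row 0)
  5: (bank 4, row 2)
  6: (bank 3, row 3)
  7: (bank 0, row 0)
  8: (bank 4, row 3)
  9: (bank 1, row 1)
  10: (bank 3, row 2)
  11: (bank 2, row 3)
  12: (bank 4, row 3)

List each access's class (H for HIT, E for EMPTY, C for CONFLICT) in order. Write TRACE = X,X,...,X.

TRACE = E,E,C,E,H,H,E,H,C,C,C,E,H

step 0: bank4 None->2 [EMPTY]
step 1: bank0 None->1 [EMPTY]
step 2: bank0 1->0 [CONFLICT]
step 3: bank1 None->3 [EMPTY]
step 4: bank0 0->0 [HIT]
step 5: bank4 2->2 [HIT]
step 6: bank3 None->3 [EMPTY]
step 7: bank0 0->0 [HIT]
step 8: bank4 2->3 [CONFLICT]
step 9: bank1 3->1 [CONFLICT]
step 10: bank3 3->2 [CONFLICT]
step 11: bank2 None->3 [EMPTY]
step 12: bank4 3->3 [HIT]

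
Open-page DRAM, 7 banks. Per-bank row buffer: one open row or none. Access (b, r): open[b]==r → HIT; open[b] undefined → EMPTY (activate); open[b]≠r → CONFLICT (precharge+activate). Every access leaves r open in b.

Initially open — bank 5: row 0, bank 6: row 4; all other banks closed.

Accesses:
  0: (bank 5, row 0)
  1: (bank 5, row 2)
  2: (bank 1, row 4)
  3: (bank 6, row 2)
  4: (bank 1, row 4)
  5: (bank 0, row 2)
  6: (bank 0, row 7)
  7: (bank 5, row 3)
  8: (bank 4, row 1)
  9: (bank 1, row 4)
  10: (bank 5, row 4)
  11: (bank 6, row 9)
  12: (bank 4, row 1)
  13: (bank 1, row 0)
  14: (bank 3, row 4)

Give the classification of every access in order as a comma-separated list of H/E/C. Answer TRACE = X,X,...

0: bank 5 row 0 — prev 0 → HIT
1: bank 5 row 2 — prev 0 → CONFLICT
2: bank 1 row 4 — prev None → EMPTY
3: bank 6 row 2 — prev 4 → CONFLICT
4: bank 1 row 4 — prev 4 → HIT
5: bank 0 row 2 — prev None → EMPTY
6: bank 0 row 7 — prev 2 → CONFLICT
7: bank 5 row 3 — prev 2 → CONFLICT
8: bank 4 row 1 — prev None → EMPTY
9: bank 1 row 4 — prev 4 → HIT
10: bank 5 row 4 — prev 3 → CONFLICT
11: bank 6 row 9 — prev 2 → CONFLICT
12: bank 4 row 1 — prev 1 → HIT
13: bank 1 row 0 — prev 4 → CONFLICT
14: bank 3 row 4 — prev None → EMPTY

TRACE = H,C,E,C,H,E,C,C,E,H,C,C,H,C,E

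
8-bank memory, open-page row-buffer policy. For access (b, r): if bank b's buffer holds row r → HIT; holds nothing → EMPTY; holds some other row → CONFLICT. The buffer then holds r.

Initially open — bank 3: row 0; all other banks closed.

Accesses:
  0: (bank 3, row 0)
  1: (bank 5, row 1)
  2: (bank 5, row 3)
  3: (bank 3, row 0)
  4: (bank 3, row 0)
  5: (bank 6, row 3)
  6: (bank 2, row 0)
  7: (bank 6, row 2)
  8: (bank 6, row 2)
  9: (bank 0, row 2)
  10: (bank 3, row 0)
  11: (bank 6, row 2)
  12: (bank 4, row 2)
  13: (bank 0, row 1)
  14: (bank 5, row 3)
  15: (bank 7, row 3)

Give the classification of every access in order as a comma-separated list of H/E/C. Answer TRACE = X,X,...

#0 (3,0) H  (was 0)
#1 (5,1) E
#2 (5,3) C  (was 1)
#3 (3,0) H  (was 0)
#4 (3,0) H  (was 0)
#5 (6,3) E
#6 (2,0) E
#7 (6,2) C  (was 3)
#8 (6,2) H  (was 2)
#9 (0,2) E
#10 (3,0) H  (was 0)
#11 (6,2) H  (was 2)
#12 (4,2) E
#13 (0,1) C  (was 2)
#14 (5,3) H  (was 3)
#15 (7,3) E

TRACE = H,E,C,H,H,E,E,C,H,E,H,H,E,C,H,E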